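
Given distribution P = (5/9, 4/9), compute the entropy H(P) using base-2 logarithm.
0.9911 bits

Shannon entropy is H(X) = -Σ p(x) log p(x).

For P = (5/9, 4/9):
H = -5/9 × log_2(5/9) -4/9 × log_2(4/9)
H = 0.9911 bits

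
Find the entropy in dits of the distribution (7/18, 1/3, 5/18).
0.4731 dits

Shannon entropy is H(X) = -Σ p(x) log p(x).

For P = (7/18, 1/3, 5/18):
H = -7/18 × log_10(7/18) -1/3 × log_10(1/3) -5/18 × log_10(5/18)
H = 0.4731 dits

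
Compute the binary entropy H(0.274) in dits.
0.2550 dits

The binary entropy function is:
H(p) = -p log(p) - (1-p) log(1-p)

H(0.274) = -0.274 × log_10(0.274) - 0.726 × log_10(0.726)
H(0.274) = 0.2550 dits

Note: Binary entropy is maximized at p=0.5 (H=1 bit) and minimized at p=0 or p=1 (H=0).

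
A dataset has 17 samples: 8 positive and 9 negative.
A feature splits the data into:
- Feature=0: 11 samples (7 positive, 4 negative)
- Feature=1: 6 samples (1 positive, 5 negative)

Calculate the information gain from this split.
0.1562 bits

Information Gain = H(Y) - H(Y|Feature)

Before split:
P(positive) = 8/17 = 0.4706
H(Y) = 0.9975 bits

After split:
Feature=0: H = 0.9457 bits (weight = 11/17)
Feature=1: H = 0.6500 bits (weight = 6/17)
H(Y|Feature) = (11/17)×0.9457 + (6/17)×0.6500 = 0.8413 bits

Information Gain = 0.9975 - 0.8413 = 0.1562 bits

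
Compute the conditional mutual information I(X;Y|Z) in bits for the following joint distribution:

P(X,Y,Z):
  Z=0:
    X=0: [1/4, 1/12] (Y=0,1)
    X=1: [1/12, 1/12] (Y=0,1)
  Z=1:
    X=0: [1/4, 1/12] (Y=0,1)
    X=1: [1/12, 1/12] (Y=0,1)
0.0441 bits

Conditional mutual information: I(X;Y|Z) = H(X|Z) + H(Y|Z) - H(X,Y|Z)

H(Z) = 1.0000
H(X,Z) = 1.9183 → H(X|Z) = 0.9183
H(Y,Z) = 1.9183 → H(Y|Z) = 0.9183
H(X,Y,Z) = 2.7925 → H(X,Y|Z) = 1.7925

I(X;Y|Z) = 0.9183 + 0.9183 - 1.7925 = 0.0441 bits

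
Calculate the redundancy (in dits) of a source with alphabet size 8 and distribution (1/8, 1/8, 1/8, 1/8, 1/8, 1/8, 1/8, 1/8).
0.0000 dits

Redundancy measures how far a source is from maximum entropy:
R = H_max - H(X)

Maximum entropy for 8 symbols: H_max = log_10(8) = 0.9031 dits
Actual entropy: H(X) = 0.9031 dits
Redundancy: R = 0.9031 - 0.9031 = 0.0000 dits

This redundancy represents potential for compression: the source could be compressed by 0.0000 dits per symbol.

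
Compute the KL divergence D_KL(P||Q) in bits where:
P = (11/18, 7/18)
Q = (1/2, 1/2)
0.0359 bits

KL divergence: D_KL(P||Q) = Σ p(x) log(p(x)/q(x))

Computing term by term:
  x=0: 11/18 × log_2[(11/18)/(1/2)] = 11/18 × 0.2895 = 0.1769
  x=1: 7/18 × log_2[(7/18)/(1/2)] = 7/18 × -0.3626 = -0.1410

D_KL(P||Q) = 0.0359 bits

Note: KL divergence is always non-negative and equals 0 iff P = Q.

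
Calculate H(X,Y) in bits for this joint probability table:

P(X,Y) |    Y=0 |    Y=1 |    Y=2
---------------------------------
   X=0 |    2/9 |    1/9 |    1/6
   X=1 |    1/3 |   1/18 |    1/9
2.3774 bits

Joint entropy is H(X,Y) = -Σ_{x,y} p(x,y) log p(x,y).

Summing over all non-zero entries:
H(X,Y) = -[2/9·log_2(2/9) + 1/9·log_2(1/9) + 1/6·log_2(1/6) + 1/3·log_2(1/3) + 1/18·log_2(1/18) + 1/9·log_2(1/9)]
H(X,Y) = 2.3774 bits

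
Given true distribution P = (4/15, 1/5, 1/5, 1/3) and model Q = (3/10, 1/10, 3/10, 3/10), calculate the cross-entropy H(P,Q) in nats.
1.4237 nats

Cross-entropy: H(P,Q) = -Σ p(x) log q(x)

Alternatively: H(P,Q) = H(P) + D_KL(P||Q)
H(P) = 1.3624 nats
D_KL(P||Q) = 0.0612 nats

H(P,Q) = 1.3624 + 0.0612 = 1.4237 nats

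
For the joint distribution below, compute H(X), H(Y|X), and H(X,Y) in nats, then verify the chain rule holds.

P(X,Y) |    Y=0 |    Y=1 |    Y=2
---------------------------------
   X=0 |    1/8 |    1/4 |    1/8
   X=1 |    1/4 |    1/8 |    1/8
H(X,Y) = 1.7329, H(X) = 0.6931, H(Y|X) = 1.0397 (all in nats)

Chain rule: H(X,Y) = H(X) + H(Y|X)

Left side — joint entropy directly:
H(X,Y) = -Σ p(x,y) log p(x,y) = 1.7329 nats

Right side — compute H(Y|X) from the conditional distributions:
P(X) = (1/2, 1/2), so H(X) = 0.6931 nats
H(Y|X) = Σ_x P(X=x) · H(Y|X=x):
  P(Y|X=0) = (1/4, 1/2, 1/4), H(Y|X=0) = 1.0397, weight P(X=0) = 1/2
  P(Y|X=1) = (1/2, 1/4, 1/4), H(Y|X=1) = 1.0397, weight P(X=1) = 1/2
H(Y|X) = 1.0397 nats

H(X) + H(Y|X) = 0.6931 + 1.0397 = 1.7329 nats

Both sides equal 1.7329 nats. ✓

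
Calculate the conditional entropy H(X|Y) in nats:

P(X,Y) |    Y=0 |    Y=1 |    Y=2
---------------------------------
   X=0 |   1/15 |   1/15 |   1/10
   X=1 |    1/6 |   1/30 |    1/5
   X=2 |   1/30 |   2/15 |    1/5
0.9905 nats

Using the chain rule: H(X|Y) = H(X,Y) - H(Y)

First, compute H(X,Y) = 2.0291 nats

Marginal P(Y) = (4/15, 7/30, 1/2)
H(Y) = 1.0386 nats

H(X|Y) = H(X,Y) - H(Y) = 2.0291 - 1.0386 = 0.9905 nats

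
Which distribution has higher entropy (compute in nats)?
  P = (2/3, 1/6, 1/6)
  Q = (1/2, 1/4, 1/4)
Q

Computing entropies in nats:
H(P) = 0.8676
H(Q) = 1.0397

Distribution Q has higher entropy.

Intuition: The distribution closer to uniform (more spread out) has higher entropy.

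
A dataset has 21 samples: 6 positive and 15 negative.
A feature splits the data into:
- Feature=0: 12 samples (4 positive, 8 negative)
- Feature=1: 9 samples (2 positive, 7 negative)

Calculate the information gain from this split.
0.0109 bits

Information Gain = H(Y) - H(Y|Feature)

Before split:
P(positive) = 6/21 = 0.2857
H(Y) = 0.8631 bits

After split:
Feature=0: H = 0.9183 bits (weight = 12/21)
Feature=1: H = 0.7642 bits (weight = 9/21)
H(Y|Feature) = (12/21)×0.9183 + (9/21)×0.7642 = 0.8523 bits

Information Gain = 0.8631 - 0.8523 = 0.0109 bits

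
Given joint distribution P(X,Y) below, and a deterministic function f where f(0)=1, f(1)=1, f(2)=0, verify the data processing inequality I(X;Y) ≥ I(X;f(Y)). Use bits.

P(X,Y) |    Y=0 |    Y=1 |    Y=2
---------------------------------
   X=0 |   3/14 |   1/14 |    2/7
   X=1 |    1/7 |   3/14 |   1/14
I(X;Y) = 0.1488, I(X;f(Y)) = 0.0903, inequality holds: 0.1488 ≥ 0.0903

Data Processing Inequality: For any Markov chain X → Y → Z, we have I(X;Y) ≥ I(X;Z).

Here Z = f(Y) is a deterministic function of Y, forming X → Y → Z.

Original I(X;Y) = 0.1488 bits

After applying f:
P(X,Z) where Z=f(Y):
- P(X,Z=0) = P(X,Y=2)
- P(X,Z=1) = P(X,Y=0) + P(X,Y=1)

I(X;Z) = I(X;f(Y)) = 0.0903 bits

Verification: 0.1488 ≥ 0.0903 ✓

Information cannot be created by processing; the function f can only lose information about X.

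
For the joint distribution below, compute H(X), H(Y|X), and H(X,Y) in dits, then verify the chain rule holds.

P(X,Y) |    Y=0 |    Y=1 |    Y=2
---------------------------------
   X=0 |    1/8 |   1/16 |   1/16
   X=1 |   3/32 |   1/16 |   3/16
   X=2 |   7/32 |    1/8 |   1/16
H(X,Y) = 0.9039, H(X) = 0.4689, H(Y|X) = 0.4350 (all in dits)

Chain rule: H(X,Y) = H(X) + H(Y|X)

Left side — joint entropy directly:
H(X,Y) = -Σ p(x,y) log p(x,y) = 0.9039 dits

Right side — compute H(Y|X) from the conditional distributions:
P(X) = (1/4, 11/32, 13/32), so H(X) = 0.4689 dits
H(Y|X) = Σ_x P(X=x) · H(Y|X=x):
  P(Y|X=0) = (1/2, 1/4, 1/4), H(Y|X=0) = 0.4515, weight P(X=0) = 1/4
  P(Y|X=1) = (3/11, 2/11, 6/11), H(Y|X=1) = 0.4321, weight P(X=1) = 11/32
  P(Y|X=2) = (7/13, 4/13, 2/13), H(Y|X=2) = 0.4273, weight P(X=2) = 13/32
H(Y|X) = 0.4350 dits

H(X) + H(Y|X) = 0.4689 + 0.4350 = 0.9039 dits

Both sides equal 0.9039 dits. ✓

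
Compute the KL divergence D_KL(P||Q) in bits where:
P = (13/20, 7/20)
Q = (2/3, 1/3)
0.0009 bits

KL divergence: D_KL(P||Q) = Σ p(x) log(p(x)/q(x))

Computing term by term:
  x=0: 13/20 × log_2[(13/20)/(2/3)] = 13/20 × -0.0365 = -0.0237
  x=1: 7/20 × log_2[(7/20)/(1/3)] = 7/20 × 0.0704 = 0.0246

D_KL(P||Q) = 0.0009 bits

Note: KL divergence is always non-negative and equals 0 iff P = Q.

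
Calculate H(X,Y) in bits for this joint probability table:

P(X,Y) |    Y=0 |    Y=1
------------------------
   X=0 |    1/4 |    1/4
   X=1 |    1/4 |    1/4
2.0000 bits

Joint entropy is H(X,Y) = -Σ_{x,y} p(x,y) log p(x,y).

Summing over all non-zero entries:
H(X,Y) = -[1/4·log_2(1/4) + 1/4·log_2(1/4) + 1/4·log_2(1/4) + 1/4·log_2(1/4)]
H(X,Y) = 2.0000 bits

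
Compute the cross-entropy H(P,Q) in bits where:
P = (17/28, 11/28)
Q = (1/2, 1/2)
1.0000 bits

Cross-entropy: H(P,Q) = -Σ p(x) log q(x)

Alternatively: H(P,Q) = H(P) + D_KL(P||Q)
H(P) = 0.9666 bits
D_KL(P||Q) = 0.0334 bits

H(P,Q) = 0.9666 + 0.0334 = 1.0000 bits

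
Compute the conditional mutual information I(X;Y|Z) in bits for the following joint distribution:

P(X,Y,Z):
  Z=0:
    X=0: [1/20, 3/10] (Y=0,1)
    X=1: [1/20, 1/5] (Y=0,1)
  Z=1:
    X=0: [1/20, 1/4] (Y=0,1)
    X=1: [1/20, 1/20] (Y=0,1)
0.0320 bits

Conditional mutual information: I(X;Y|Z) = H(X|Z) + H(Y|Z) - H(X,Y|Z)

H(Z) = 0.9710
H(X,Z) = 1.8834 → H(X|Z) = 0.9124
H(Y,Z) = 1.6855 → H(Y|Z) = 0.7145
H(X,Y,Z) = 2.5660 → H(X,Y|Z) = 1.5950

I(X;Y|Z) = 0.9124 + 0.7145 - 1.5950 = 0.0320 bits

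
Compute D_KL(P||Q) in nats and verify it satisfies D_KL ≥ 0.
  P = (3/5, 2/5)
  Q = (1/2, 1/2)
0.0201 nats

KL divergence satisfies the Gibbs inequality: D_KL(P||Q) ≥ 0 for all distributions P, Q.

D_KL(P||Q) = Σ p(x) log(p(x)/q(x))
Term by term:
  x=0: 3/5 × log_e[(3/5)/(1/2)] = 0.1094
  x=1: 2/5 × log_e[(2/5)/(1/2)] = -0.0893
D_KL(P||Q) = 0.0201 nats

D_KL(P||Q) = 0.0201 ≥ 0 ✓

This non-negativity is a fundamental property: relative entropy cannot be negative because it measures how different Q is from P.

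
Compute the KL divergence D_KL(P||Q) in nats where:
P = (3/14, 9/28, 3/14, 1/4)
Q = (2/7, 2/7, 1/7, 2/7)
0.0297 nats

KL divergence: D_KL(P||Q) = Σ p(x) log(p(x)/q(x))

Computing term by term:
  x=0: 3/14 × log_e[(3/14)/(2/7)] = 3/14 × -0.2877 = -0.0616
  x=1: 9/28 × log_e[(9/28)/(2/7)] = 9/28 × 0.1178 = 0.0379
  x=2: 3/14 × log_e[(3/14)/(1/7)] = 3/14 × 0.4055 = 0.0869
  x=3: 1/4 × log_e[(1/4)/(2/7)] = 1/4 × -0.1335 = -0.0334

D_KL(P||Q) = 0.0297 nats

Note: KL divergence is always non-negative and equals 0 iff P = Q.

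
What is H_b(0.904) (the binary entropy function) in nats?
0.3162 nats

The binary entropy function is:
H(p) = -p log(p) - (1-p) log(1-p)

H(0.904) = -0.904 × log_e(0.904) - 0.096 × log_e(0.096)
H(0.904) = 0.3162 nats

Note: Binary entropy is maximized at p=0.5 (H=1 bit) and minimized at p=0 or p=1 (H=0).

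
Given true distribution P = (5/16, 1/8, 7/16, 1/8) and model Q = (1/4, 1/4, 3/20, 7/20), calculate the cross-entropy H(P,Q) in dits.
0.6809 dits

Cross-entropy: H(P,Q) = -Σ p(x) log q(x)

Alternatively: H(P,Q) = H(P) + D_KL(P||Q)
H(P) = 0.5407 dits
D_KL(P||Q) = 0.1401 dits

H(P,Q) = 0.5407 + 0.1401 = 0.6809 dits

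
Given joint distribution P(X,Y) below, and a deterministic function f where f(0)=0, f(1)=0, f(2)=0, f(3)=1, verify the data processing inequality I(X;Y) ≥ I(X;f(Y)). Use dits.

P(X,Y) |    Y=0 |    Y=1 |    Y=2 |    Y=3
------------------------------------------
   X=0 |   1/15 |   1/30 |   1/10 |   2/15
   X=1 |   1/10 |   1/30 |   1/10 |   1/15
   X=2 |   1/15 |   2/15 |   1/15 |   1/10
I(X;Y) = 0.0274, I(X;f(Y)) = 0.0055, inequality holds: 0.0274 ≥ 0.0055

Data Processing Inequality: For any Markov chain X → Y → Z, we have I(X;Y) ≥ I(X;Z).

Here Z = f(Y) is a deterministic function of Y, forming X → Y → Z.

Original I(X;Y) = 0.0274 dits

After applying f:
P(X,Z) where Z=f(Y):
- P(X,Z=0) = P(X,Y=0) + P(X,Y=1) + P(X,Y=2)
- P(X,Z=1) = P(X,Y=3)

I(X;Z) = I(X;f(Y)) = 0.0055 dits

Verification: 0.0274 ≥ 0.0055 ✓

Information cannot be created by processing; the function f can only lose information about X.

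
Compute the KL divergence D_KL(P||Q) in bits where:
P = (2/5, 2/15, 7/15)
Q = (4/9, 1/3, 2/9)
0.2625 bits

KL divergence: D_KL(P||Q) = Σ p(x) log(p(x)/q(x))

Computing term by term:
  x=0: 2/5 × log_2[(2/5)/(4/9)] = 2/5 × -0.1520 = -0.0608
  x=1: 2/15 × log_2[(2/15)/(1/3)] = 2/15 × -1.3219 = -0.1763
  x=2: 7/15 × log_2[(7/15)/(2/9)] = 7/15 × 1.0704 = 0.4995

D_KL(P||Q) = 0.2625 bits

Note: KL divergence is always non-negative and equals 0 iff P = Q.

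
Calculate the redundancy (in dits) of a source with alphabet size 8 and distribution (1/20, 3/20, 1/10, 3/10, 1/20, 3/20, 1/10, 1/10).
0.0690 dits

Redundancy measures how far a source is from maximum entropy:
R = H_max - H(X)

Maximum entropy for 8 symbols: H_max = log_10(8) = 0.9031 dits
Actual entropy: H(X) = 0.8341 dits
Redundancy: R = 0.9031 - 0.8341 = 0.0690 dits

This redundancy represents potential for compression: the source could be compressed by 0.0690 dits per symbol.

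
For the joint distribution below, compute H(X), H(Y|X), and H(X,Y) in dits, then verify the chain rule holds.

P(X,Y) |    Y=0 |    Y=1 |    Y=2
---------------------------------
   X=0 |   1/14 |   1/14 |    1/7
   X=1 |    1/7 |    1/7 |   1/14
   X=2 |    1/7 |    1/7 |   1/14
H(X,Y) = 0.9311, H(X) = 0.4748, H(Y|X) = 0.4563 (all in dits)

Chain rule: H(X,Y) = H(X) + H(Y|X)

Left side — joint entropy directly:
H(X,Y) = -Σ p(x,y) log p(x,y) = 0.9311 dits

Right side — compute H(Y|X) from the conditional distributions:
P(X) = (2/7, 5/14, 5/14), so H(X) = 0.4748 dits
H(Y|X) = Σ_x P(X=x) · H(Y|X=x):
  P(Y|X=0) = (1/4, 1/4, 1/2), H(Y|X=0) = 0.4515, weight P(X=0) = 2/7
  P(Y|X=1) = (2/5, 2/5, 1/5), H(Y|X=1) = 0.4581, weight P(X=1) = 5/14
  P(Y|X=2) = (2/5, 2/5, 1/5), H(Y|X=2) = 0.4581, weight P(X=2) = 5/14
H(Y|X) = 0.4563 dits

H(X) + H(Y|X) = 0.4748 + 0.4563 = 0.9311 dits

Both sides equal 0.9311 dits. ✓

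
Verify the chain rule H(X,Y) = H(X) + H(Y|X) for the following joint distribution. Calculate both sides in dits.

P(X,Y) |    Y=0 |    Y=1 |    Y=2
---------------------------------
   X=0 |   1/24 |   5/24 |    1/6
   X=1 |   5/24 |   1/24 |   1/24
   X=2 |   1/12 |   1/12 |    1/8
H(X,Y) = 0.8788, H(X) = 0.4706, H(Y|X) = 0.4082 (all in dits)

Chain rule: H(X,Y) = H(X) + H(Y|X)

Left side — joint entropy directly:
H(X,Y) = -Σ p(x,y) log p(x,y) = 0.8788 dits

Right side — compute H(Y|X) from the conditional distributions:
P(X) = (5/12, 7/24, 7/24), so H(X) = 0.4706 dits
H(Y|X) = Σ_x P(X=x) · H(Y|X=x):
  P(Y|X=0) = (1/10, 1/2, 2/5), H(Y|X=0) = 0.4097, weight P(X=0) = 5/12
  P(Y|X=1) = (5/7, 1/7, 1/7), H(Y|X=1) = 0.3458, weight P(X=1) = 7/24
  P(Y|X=2) = (2/7, 2/7, 3/7), H(Y|X=2) = 0.4686, weight P(X=2) = 7/24
H(Y|X) = 0.4082 dits

H(X) + H(Y|X) = 0.4706 + 0.4082 = 0.8788 dits

Both sides equal 0.8788 dits. ✓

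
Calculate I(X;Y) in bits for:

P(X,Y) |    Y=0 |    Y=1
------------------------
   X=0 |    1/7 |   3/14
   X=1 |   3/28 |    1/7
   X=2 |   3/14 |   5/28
0.0127 bits

Mutual information: I(X;Y) = H(X) + H(Y) - H(X,Y)

Marginals:
P(X) = (5/14, 1/4, 11/28), H(X) = 1.5601 bits
P(Y) = (13/28, 15/28), H(Y) = 0.9963 bits

Joint entropy: H(X,Y) = 2.5436 bits

I(X;Y) = 1.5601 + 0.9963 - 2.5436 = 0.0127 bits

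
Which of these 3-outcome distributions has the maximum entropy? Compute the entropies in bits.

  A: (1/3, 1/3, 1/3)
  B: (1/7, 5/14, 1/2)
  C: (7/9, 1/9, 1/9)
A

For a discrete distribution over n outcomes, entropy is maximized by the uniform distribution.

Computing entropies:
H(A) = 1.5850 bits
H(B) = 1.4316 bits
H(C) = 0.9864 bits

The uniform distribution (where all probabilities equal 1/3) achieves the maximum entropy of log_2(3) = 1.5850 bits.

Distribution A has the highest entropy.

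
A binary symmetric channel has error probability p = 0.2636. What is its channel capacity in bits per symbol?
0.1679 bits

For a binary symmetric channel (BSC) with error probability p:
Capacity C = 1 - H(p) bits per symbol

where H(p) = -p log₂(p) - (1-p) log₂(1-p) is the binary entropy function.

H(0.2636) = 0.8321 bits
C = 1 - 0.8321 = 0.1679 bits per symbol

This means we can reliably transmit up to 0.1679 bits of information per channel use.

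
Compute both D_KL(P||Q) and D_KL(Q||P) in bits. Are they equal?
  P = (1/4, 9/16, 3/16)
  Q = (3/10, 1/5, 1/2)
D_KL(P||Q) = 0.5081, D_KL(Q||P) = 0.4881

KL divergence is not symmetric: D_KL(P||Q) ≠ D_KL(Q||P) in general.

D_KL(P||Q) = 0.5081 bits
D_KL(Q||P) = 0.4881 bits

No, they are not equal!

This asymmetry is why KL divergence is not a true distance metric.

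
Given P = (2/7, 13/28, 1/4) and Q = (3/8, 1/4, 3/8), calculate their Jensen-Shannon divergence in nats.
0.0256 nats

Jensen-Shannon divergence is:
JSD(P||Q) = 0.5 × D_KL(P||M) + 0.5 × D_KL(Q||M)
where M = 0.5 × (P + Q) is the mixture distribution.

M = 0.5 × (2/7, 13/28, 1/4) + 0.5 × (3/8, 1/4, 3/8) = (0.330357, 5/14, 5/16)

D_KL(P||M) = 0.0245 nats
D_KL(Q||M) = 0.0267 nats

JSD(P||Q) = 0.5 × 0.0245 + 0.5 × 0.0267 = 0.0256 nats

Unlike KL divergence, JSD is symmetric and bounded: 0 ≤ JSD ≤ log(2).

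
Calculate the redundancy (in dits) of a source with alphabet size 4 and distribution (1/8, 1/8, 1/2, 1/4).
0.0753 dits

Redundancy measures how far a source is from maximum entropy:
R = H_max - H(X)

Maximum entropy for 4 symbols: H_max = log_10(4) = 0.6021 dits
Actual entropy: H(X) = 0.5268 dits
Redundancy: R = 0.6021 - 0.5268 = 0.0753 dits

This redundancy represents potential for compression: the source could be compressed by 0.0753 dits per symbol.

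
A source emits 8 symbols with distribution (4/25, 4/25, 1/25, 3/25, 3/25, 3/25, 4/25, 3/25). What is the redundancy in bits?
0.0769 bits

Redundancy measures how far a source is from maximum entropy:
R = H_max - H(X)

Maximum entropy for 8 symbols: H_max = log_2(8) = 3.0000 bits
Actual entropy: H(X) = 2.9231 bits
Redundancy: R = 3.0000 - 2.9231 = 0.0769 bits

This redundancy represents potential for compression: the source could be compressed by 0.0769 bits per symbol.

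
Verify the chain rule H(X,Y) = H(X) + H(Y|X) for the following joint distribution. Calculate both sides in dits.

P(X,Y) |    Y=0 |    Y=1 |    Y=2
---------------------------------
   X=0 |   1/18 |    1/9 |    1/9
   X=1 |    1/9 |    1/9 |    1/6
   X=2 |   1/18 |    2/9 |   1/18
H(X,Y) = 0.9082, H(X) = 0.4731, H(Y|X) = 0.4351 (all in dits)

Chain rule: H(X,Y) = H(X) + H(Y|X)

Left side — joint entropy directly:
H(X,Y) = -Σ p(x,y) log p(x,y) = 0.9082 dits

Right side — compute H(Y|X) from the conditional distributions:
P(X) = (5/18, 7/18, 1/3), so H(X) = 0.4731 dits
H(Y|X) = Σ_x P(X=x) · H(Y|X=x):
  P(Y|X=0) = (1/5, 2/5, 2/5), H(Y|X=0) = 0.4581, weight P(X=0) = 5/18
  P(Y|X=1) = (2/7, 2/7, 3/7), H(Y|X=1) = 0.4686, weight P(X=1) = 7/18
  P(Y|X=2) = (1/6, 2/3, 1/6), H(Y|X=2) = 0.3768, weight P(X=2) = 1/3
H(Y|X) = 0.4351 dits

H(X) + H(Y|X) = 0.4731 + 0.4351 = 0.9082 dits

Both sides equal 0.9082 dits. ✓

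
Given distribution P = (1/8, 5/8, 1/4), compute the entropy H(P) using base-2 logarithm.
1.2988 bits

Shannon entropy is H(X) = -Σ p(x) log p(x).

For P = (1/8, 5/8, 1/4):
H = -1/8 × log_2(1/8) -5/8 × log_2(5/8) -1/4 × log_2(1/4)
H = 1.2988 bits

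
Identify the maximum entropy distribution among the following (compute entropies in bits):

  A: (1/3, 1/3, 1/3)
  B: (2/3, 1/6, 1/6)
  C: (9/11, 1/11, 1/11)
A

For a discrete distribution over n outcomes, entropy is maximized by the uniform distribution.

Computing entropies:
H(A) = 1.5850 bits
H(B) = 1.2516 bits
H(C) = 0.8659 bits

The uniform distribution (where all probabilities equal 1/3) achieves the maximum entropy of log_2(3) = 1.5850 bits.

Distribution A has the highest entropy.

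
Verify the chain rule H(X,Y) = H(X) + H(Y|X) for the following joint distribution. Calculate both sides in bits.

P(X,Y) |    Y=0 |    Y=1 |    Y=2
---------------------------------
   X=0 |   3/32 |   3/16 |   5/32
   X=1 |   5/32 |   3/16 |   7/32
H(X,Y) = 2.5423, H(X) = 0.9887, H(Y|X) = 1.5536 (all in bits)

Chain rule: H(X,Y) = H(X) + H(Y|X)

Left side — joint entropy directly:
H(X,Y) = -Σ p(x,y) log p(x,y) = 2.5423 bits

Right side — compute H(Y|X) from the conditional distributions:
P(X) = (7/16, 9/16), so H(X) = 0.9887 bits
H(Y|X) = Σ_x P(X=x) · H(Y|X=x):
  P(Y|X=0) = (3/14, 3/7, 5/14), H(Y|X=0) = 1.5306, weight P(X=0) = 7/16
  P(Y|X=1) = (5/18, 1/3, 7/18), H(Y|X=1) = 1.5715, weight P(X=1) = 9/16
H(Y|X) = 1.5536 bits

H(X) + H(Y|X) = 0.9887 + 1.5536 = 2.5423 bits

Both sides equal 2.5423 bits. ✓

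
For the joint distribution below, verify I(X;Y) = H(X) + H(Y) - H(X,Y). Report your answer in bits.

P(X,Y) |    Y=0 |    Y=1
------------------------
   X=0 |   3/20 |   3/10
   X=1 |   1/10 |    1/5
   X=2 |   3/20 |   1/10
I(X;Y) = 0.0395 bits

Mutual information has multiple equivalent forms:
- I(X;Y) = H(X) - H(X|Y)
- I(X;Y) = H(Y) - H(Y|X)
- I(X;Y) = H(X) + H(Y) - H(X,Y)

Computing all quantities:
H(X) = 1.5395, H(Y) = 0.9710, H(X,Y) = 2.4710
H(X|Y) = 1.5000, H(Y|X) = 0.9315

Verification:
H(X) - H(X|Y) = 1.5395 - 1.5000 = 0.0395
H(Y) - H(Y|X) = 0.9710 - 0.9315 = 0.0395
H(X) + H(Y) - H(X,Y) = 1.5395 + 0.9710 - 2.4710 = 0.0395

All forms give I(X;Y) = 0.0395 bits. ✓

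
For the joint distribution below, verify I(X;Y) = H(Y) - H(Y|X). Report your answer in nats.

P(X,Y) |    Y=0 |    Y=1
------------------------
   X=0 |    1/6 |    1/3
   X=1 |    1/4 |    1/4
I(X;Y) = 0.0144 nats

Mutual information has multiple equivalent forms:
- I(X;Y) = H(X) - H(X|Y)
- I(X;Y) = H(Y) - H(Y|X)
- I(X;Y) = H(X) + H(Y) - H(X,Y)

Computing all quantities:
H(X) = 0.6931, H(Y) = 0.6792, H(X,Y) = 1.3580
H(X|Y) = 0.6788, H(Y|X) = 0.6648

Verification:
H(X) - H(X|Y) = 0.6931 - 0.6788 = 0.0144
H(Y) - H(Y|X) = 0.6792 - 0.6648 = 0.0144
H(X) + H(Y) - H(X,Y) = 0.6931 + 0.6792 - 1.3580 = 0.0144

All forms give I(X;Y) = 0.0144 nats. ✓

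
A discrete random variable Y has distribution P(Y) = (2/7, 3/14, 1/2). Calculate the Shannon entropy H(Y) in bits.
1.4926 bits

Shannon entropy is H(X) = -Σ p(x) log p(x).

For P = (2/7, 3/14, 1/2):
H = -2/7 × log_2(2/7) -3/14 × log_2(3/14) -1/2 × log_2(1/2)
H = 1.4926 bits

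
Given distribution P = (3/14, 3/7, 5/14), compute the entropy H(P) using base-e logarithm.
1.0609 nats

Shannon entropy is H(X) = -Σ p(x) log p(x).

For P = (3/14, 3/7, 5/14):
H = -3/14 × log_e(3/14) -3/7 × log_e(3/7) -5/14 × log_e(5/14)
H = 1.0609 nats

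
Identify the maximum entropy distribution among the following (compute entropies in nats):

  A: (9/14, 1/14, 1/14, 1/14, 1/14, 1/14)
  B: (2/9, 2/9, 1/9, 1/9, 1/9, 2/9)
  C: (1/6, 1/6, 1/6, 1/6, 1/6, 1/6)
C

For a discrete distribution over n outcomes, entropy is maximized by the uniform distribution.

Computing entropies:
H(A) = 1.2266 nats
H(B) = 1.7351 nats
H(C) = 1.7918 nats

The uniform distribution (where all probabilities equal 1/6) achieves the maximum entropy of log_e(6) = 1.7918 nats.

Distribution C has the highest entropy.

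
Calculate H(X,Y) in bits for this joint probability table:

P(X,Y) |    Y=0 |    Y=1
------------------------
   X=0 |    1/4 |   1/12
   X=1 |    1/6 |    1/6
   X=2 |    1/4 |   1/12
2.4591 bits

Joint entropy is H(X,Y) = -Σ_{x,y} p(x,y) log p(x,y).

Summing over all non-zero entries:
H(X,Y) = -[1/4·log_2(1/4) + 1/12·log_2(1/12) + 1/6·log_2(1/6) + 1/6·log_2(1/6) + 1/4·log_2(1/4) + 1/12·log_2(1/12)]
H(X,Y) = 2.4591 bits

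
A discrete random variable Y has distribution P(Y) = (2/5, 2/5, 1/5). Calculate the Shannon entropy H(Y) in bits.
1.5219 bits

Shannon entropy is H(X) = -Σ p(x) log p(x).

For P = (2/5, 2/5, 1/5):
H = -2/5 × log_2(2/5) -2/5 × log_2(2/5) -1/5 × log_2(1/5)
H = 1.5219 bits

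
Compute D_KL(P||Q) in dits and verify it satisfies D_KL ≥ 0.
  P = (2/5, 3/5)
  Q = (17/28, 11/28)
0.0379 dits

KL divergence satisfies the Gibbs inequality: D_KL(P||Q) ≥ 0 for all distributions P, Q.

D_KL(P||Q) = Σ p(x) log(p(x)/q(x))
Term by term:
  x=0: 2/5 × log_10[(2/5)/(17/28)] = -0.0725
  x=1: 3/5 × log_10[(3/5)/(11/28)] = 0.1103
D_KL(P||Q) = 0.0379 dits

D_KL(P||Q) = 0.0379 ≥ 0 ✓

This non-negativity is a fundamental property: relative entropy cannot be negative because it measures how different Q is from P.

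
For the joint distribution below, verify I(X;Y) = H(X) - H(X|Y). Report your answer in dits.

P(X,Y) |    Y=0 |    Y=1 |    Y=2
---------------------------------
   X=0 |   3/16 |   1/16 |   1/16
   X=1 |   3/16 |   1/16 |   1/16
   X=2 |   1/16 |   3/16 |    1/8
I(X;Y) = 0.0428 dits

Mutual information has multiple equivalent forms:
- I(X;Y) = H(X) - H(X|Y)
- I(X;Y) = H(Y) - H(Y|X)
- I(X;Y) = H(X) + H(Y) - H(X,Y)

Computing all quantities:
H(X) = 0.4755, H(Y) = 0.4654, H(X,Y) = 0.8981
H(X|Y) = 0.4327, H(Y|X) = 0.4227

Verification:
H(X) - H(X|Y) = 0.4755 - 0.4327 = 0.0428
H(Y) - H(Y|X) = 0.4654 - 0.4227 = 0.0428
H(X) + H(Y) - H(X,Y) = 0.4755 + 0.4654 - 0.8981 = 0.0428

All forms give I(X;Y) = 0.0428 dits. ✓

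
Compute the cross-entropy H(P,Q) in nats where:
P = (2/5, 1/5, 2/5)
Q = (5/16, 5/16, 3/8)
1.0902 nats

Cross-entropy: H(P,Q) = -Σ p(x) log q(x)

Alternatively: H(P,Q) = H(P) + D_KL(P||Q)
H(P) = 1.0549 nats
D_KL(P||Q) = 0.0353 nats

H(P,Q) = 1.0549 + 0.0353 = 1.0902 nats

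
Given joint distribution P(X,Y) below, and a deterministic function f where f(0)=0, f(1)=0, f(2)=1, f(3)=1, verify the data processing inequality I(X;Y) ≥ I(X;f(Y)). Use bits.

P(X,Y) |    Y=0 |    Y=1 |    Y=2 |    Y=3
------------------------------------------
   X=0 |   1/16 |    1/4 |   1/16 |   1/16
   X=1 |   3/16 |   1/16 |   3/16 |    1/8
I(X;Y) = 0.1853, I(X;f(Y)) = 0.0536, inequality holds: 0.1853 ≥ 0.0536

Data Processing Inequality: For any Markov chain X → Y → Z, we have I(X;Y) ≥ I(X;Z).

Here Z = f(Y) is a deterministic function of Y, forming X → Y → Z.

Original I(X;Y) = 0.1853 bits

After applying f:
P(X,Z) where Z=f(Y):
- P(X,Z=0) = P(X,Y=0) + P(X,Y=1)
- P(X,Z=1) = P(X,Y=2) + P(X,Y=3)

I(X;Z) = I(X;f(Y)) = 0.0536 bits

Verification: 0.1853 ≥ 0.0536 ✓

Information cannot be created by processing; the function f can only lose information about X.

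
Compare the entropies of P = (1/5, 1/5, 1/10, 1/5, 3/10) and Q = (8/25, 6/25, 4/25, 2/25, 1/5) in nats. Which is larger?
P

Computing entropies in nats:
H(P) = 1.5571
H(Q) = 1.5243

Distribution P has higher entropy.

Intuition: The distribution closer to uniform (more spread out) has higher entropy.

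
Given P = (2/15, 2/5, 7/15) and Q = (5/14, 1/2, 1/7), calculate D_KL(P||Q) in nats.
0.3318 nats

KL divergence: D_KL(P||Q) = Σ p(x) log(p(x)/q(x))

Computing term by term:
  x=0: 2/15 × log_e[(2/15)/(5/14)] = 2/15 × -0.9853 = -0.1314
  x=1: 2/5 × log_e[(2/5)/(1/2)] = 2/5 × -0.2231 = -0.0893
  x=2: 7/15 × log_e[(7/15)/(1/7)] = 7/15 × 1.1838 = 0.5524

D_KL(P||Q) = 0.3318 nats

Note: KL divergence is always non-negative and equals 0 iff P = Q.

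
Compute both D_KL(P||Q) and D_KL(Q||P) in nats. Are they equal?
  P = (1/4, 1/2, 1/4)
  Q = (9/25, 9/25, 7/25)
D_KL(P||Q) = 0.0448, D_KL(Q||P) = 0.0447

KL divergence is not symmetric: D_KL(P||Q) ≠ D_KL(Q||P) in general.

D_KL(P||Q) = 0.0448 nats
D_KL(Q||P) = 0.0447 nats

No, they are not equal!

This asymmetry is why KL divergence is not a true distance metric.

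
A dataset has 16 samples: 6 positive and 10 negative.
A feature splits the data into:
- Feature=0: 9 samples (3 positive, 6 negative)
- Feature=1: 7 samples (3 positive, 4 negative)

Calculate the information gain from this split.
0.0069 bits

Information Gain = H(Y) - H(Y|Feature)

Before split:
P(positive) = 6/16 = 0.3750
H(Y) = 0.9544 bits

After split:
Feature=0: H = 0.9183 bits (weight = 9/16)
Feature=1: H = 0.9852 bits (weight = 7/16)
H(Y|Feature) = (9/16)×0.9183 + (7/16)×0.9852 = 0.9476 bits

Information Gain = 0.9544 - 0.9476 = 0.0069 bits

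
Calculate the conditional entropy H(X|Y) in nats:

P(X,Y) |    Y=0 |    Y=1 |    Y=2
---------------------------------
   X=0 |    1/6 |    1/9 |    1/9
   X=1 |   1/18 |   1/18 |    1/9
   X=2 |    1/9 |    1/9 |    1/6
1.0498 nats

Using the chain rule: H(X|Y) = H(X,Y) - H(Y)

First, compute H(X,Y) = 2.1391 nats

Marginal P(Y) = (1/3, 5/18, 7/18)
H(Y) = 1.0893 nats

H(X|Y) = H(X,Y) - H(Y) = 2.1391 - 1.0893 = 1.0498 nats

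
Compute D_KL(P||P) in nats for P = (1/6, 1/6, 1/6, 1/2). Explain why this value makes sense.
0.0000 nats

KL divergence satisfies the Gibbs inequality: D_KL(P||Q) ≥ 0 for all distributions P, Q.

D_KL(P||Q) = Σ p(x) log(p(x)/q(x))
Each term is p(x) × log_e(p(x)/p(x)) = p(x) × log_e(1) = 0, so the sum is 0.
D_KL(P||Q) = 0.0000 nats

When P = Q, the KL divergence is exactly 0, as there is no 'divergence' between identical distributions.

This non-negativity is a fundamental property: relative entropy cannot be negative because it measures how different Q is from P.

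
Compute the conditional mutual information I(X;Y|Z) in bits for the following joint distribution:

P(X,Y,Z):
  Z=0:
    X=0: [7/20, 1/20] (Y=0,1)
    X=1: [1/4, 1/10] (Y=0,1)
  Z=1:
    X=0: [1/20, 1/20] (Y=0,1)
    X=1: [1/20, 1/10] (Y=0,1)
0.0269 bits

Conditional mutual information: I(X;Y|Z) = H(X|Z) + H(Y|Z) - H(X,Y|Z)

H(Z) = 0.8113
H(X,Z) = 1.8016 → H(X|Z) = 0.9903
H(Y,Z) = 1.5955 → H(Y|Z) = 0.7842
H(X,Y,Z) = 2.5589 → H(X,Y|Z) = 1.7476

I(X;Y|Z) = 0.9903 + 0.7842 - 1.7476 = 0.0269 bits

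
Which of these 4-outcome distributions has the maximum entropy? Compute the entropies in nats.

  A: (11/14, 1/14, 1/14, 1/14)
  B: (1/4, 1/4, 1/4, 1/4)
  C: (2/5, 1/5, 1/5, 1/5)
B

For a discrete distribution over n outcomes, entropy is maximized by the uniform distribution.

Computing entropies:
H(A) = 0.7550 nats
H(B) = 1.3863 nats
H(C) = 1.3322 nats

The uniform distribution (where all probabilities equal 1/4) achieves the maximum entropy of log_e(4) = 1.3863 nats.

Distribution B has the highest entropy.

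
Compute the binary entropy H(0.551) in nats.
0.6879 nats

The binary entropy function is:
H(p) = -p log(p) - (1-p) log(1-p)

H(0.551) = -0.551 × log_e(0.551) - 0.449 × log_e(0.449)
H(0.551) = 0.6879 nats

Note: Binary entropy is maximized at p=0.5 (H=1 bit) and minimized at p=0 or p=1 (H=0).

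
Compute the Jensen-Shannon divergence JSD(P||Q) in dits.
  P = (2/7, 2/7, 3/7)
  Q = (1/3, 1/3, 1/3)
0.0021 dits

Jensen-Shannon divergence is:
JSD(P||Q) = 0.5 × D_KL(P||M) + 0.5 × D_KL(Q||M)
where M = 0.5 × (P + Q) is the mixture distribution.

M = 0.5 × (2/7, 2/7, 3/7) + 0.5 × (1/3, 1/3, 1/3) = (0.309524, 0.309524, 8/21)

D_KL(P||M) = 0.0021 dits
D_KL(Q||M) = 0.0021 dits

JSD(P||Q) = 0.5 × 0.0021 + 0.5 × 0.0021 = 0.0021 dits

Unlike KL divergence, JSD is symmetric and bounded: 0 ≤ JSD ≤ log(2).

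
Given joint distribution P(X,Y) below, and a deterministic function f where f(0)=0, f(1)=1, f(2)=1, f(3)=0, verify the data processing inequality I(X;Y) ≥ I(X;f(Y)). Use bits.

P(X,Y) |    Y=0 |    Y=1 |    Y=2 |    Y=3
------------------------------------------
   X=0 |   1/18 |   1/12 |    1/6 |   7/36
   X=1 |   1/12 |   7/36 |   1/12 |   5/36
I(X;Y) = 0.0641, I(X;f(Y)) = 0.0022, inequality holds: 0.0641 ≥ 0.0022

Data Processing Inequality: For any Markov chain X → Y → Z, we have I(X;Y) ≥ I(X;Z).

Here Z = f(Y) is a deterministic function of Y, forming X → Y → Z.

Original I(X;Y) = 0.0641 bits

After applying f:
P(X,Z) where Z=f(Y):
- P(X,Z=0) = P(X,Y=0) + P(X,Y=3)
- P(X,Z=1) = P(X,Y=1) + P(X,Y=2)

I(X;Z) = I(X;f(Y)) = 0.0022 bits

Verification: 0.0641 ≥ 0.0022 ✓

Information cannot be created by processing; the function f can only lose information about X.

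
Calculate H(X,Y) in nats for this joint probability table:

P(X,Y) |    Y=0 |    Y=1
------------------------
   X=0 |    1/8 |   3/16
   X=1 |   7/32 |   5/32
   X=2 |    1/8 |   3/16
1.7701 nats

Joint entropy is H(X,Y) = -Σ_{x,y} p(x,y) log p(x,y).

Summing over all non-zero entries:
H(X,Y) = -[1/8·log_e(1/8) + 3/16·log_e(3/16) + 7/32·log_e(7/32) + 5/32·log_e(5/32) + 1/8·log_e(1/8) + 3/16·log_e(3/16)]
H(X,Y) = 1.7701 nats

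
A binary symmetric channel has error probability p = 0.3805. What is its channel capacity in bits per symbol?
0.0416 bits

For a binary symmetric channel (BSC) with error probability p:
Capacity C = 1 - H(p) bits per symbol

where H(p) = -p log₂(p) - (1-p) log₂(1-p) is the binary entropy function.

H(0.3805) = 0.9584 bits
C = 1 - 0.9584 = 0.0416 bits per symbol

This means we can reliably transmit up to 0.0416 bits of information per channel use.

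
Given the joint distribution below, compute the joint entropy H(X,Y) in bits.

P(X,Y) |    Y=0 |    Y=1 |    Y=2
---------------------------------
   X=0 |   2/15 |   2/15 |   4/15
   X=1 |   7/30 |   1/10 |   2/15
2.4933 bits

Joint entropy is H(X,Y) = -Σ_{x,y} p(x,y) log p(x,y).

Summing over all non-zero entries:
H(X,Y) = -[2/15·log_2(2/15) + 2/15·log_2(2/15) + 4/15·log_2(4/15) + 7/30·log_2(7/30) + 1/10·log_2(1/10) + 2/15·log_2(2/15)]
H(X,Y) = 2.4933 bits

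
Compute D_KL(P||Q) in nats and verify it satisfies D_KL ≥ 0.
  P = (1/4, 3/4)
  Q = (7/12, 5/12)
0.2290 nats

KL divergence satisfies the Gibbs inequality: D_KL(P||Q) ≥ 0 for all distributions P, Q.

D_KL(P||Q) = Σ p(x) log(p(x)/q(x))
Term by term:
  x=0: 1/4 × log_e[(1/4)/(7/12)] = -0.2118
  x=1: 3/4 × log_e[(3/4)/(5/12)] = 0.4408
D_KL(P||Q) = 0.2290 nats

D_KL(P||Q) = 0.2290 ≥ 0 ✓

This non-negativity is a fundamental property: relative entropy cannot be negative because it measures how different Q is from P.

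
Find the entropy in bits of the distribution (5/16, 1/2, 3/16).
1.4772 bits

Shannon entropy is H(X) = -Σ p(x) log p(x).

For P = (5/16, 1/2, 3/16):
H = -5/16 × log_2(5/16) -1/2 × log_2(1/2) -3/16 × log_2(3/16)
H = 1.4772 bits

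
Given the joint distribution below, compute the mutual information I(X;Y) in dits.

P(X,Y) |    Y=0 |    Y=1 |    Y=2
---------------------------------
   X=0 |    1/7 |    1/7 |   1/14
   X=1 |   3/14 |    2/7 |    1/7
0.0010 dits

Mutual information: I(X;Y) = H(X) + H(Y) - H(X,Y)

Marginals:
P(X) = (5/14, 9/14), H(X) = 0.2831 dits
P(Y) = (5/14, 3/7, 3/14), H(Y) = 0.4608 dits

Joint entropy: H(X,Y) = 0.7429 dits

I(X;Y) = 0.2831 + 0.4608 - 0.7429 = 0.0010 dits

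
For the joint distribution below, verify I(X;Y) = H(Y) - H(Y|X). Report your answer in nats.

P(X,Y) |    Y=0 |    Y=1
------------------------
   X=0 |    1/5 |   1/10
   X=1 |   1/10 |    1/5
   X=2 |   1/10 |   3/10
I(X;Y) = 0.0662 nats

Mutual information has multiple equivalent forms:
- I(X;Y) = H(X) - H(X|Y)
- I(X;Y) = H(Y) - H(Y|X)
- I(X;Y) = H(X) + H(Y) - H(X,Y)

Computing all quantities:
H(X) = 1.0889, H(Y) = 0.6730, H(X,Y) = 1.6957
H(X|Y) = 1.0227, H(Y|X) = 0.6068

Verification:
H(X) - H(X|Y) = 1.0889 - 1.0227 = 0.0662
H(Y) - H(Y|X) = 0.6730 - 0.6068 = 0.0662
H(X) + H(Y) - H(X,Y) = 1.0889 + 0.6730 - 1.6957 = 0.0662

All forms give I(X;Y) = 0.0662 nats. ✓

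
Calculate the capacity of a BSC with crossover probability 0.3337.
0.0813 bits

For a binary symmetric channel (BSC) with error probability p:
Capacity C = 1 - H(p) bits per symbol

where H(p) = -p log₂(p) - (1-p) log₂(1-p) is the binary entropy function.

H(0.3337) = 0.9187 bits
C = 1 - 0.9187 = 0.0813 bits per symbol

This means we can reliably transmit up to 0.0813 bits of information per channel use.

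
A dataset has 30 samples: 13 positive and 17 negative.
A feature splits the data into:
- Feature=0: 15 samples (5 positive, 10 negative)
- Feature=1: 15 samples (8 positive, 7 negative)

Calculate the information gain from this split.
0.0296 bits

Information Gain = H(Y) - H(Y|Feature)

Before split:
P(positive) = 13/30 = 0.4333
H(Y) = 0.9871 bits

After split:
Feature=0: H = 0.9183 bits (weight = 15/30)
Feature=1: H = 0.9968 bits (weight = 15/30)
H(Y|Feature) = (15/30)×0.9183 + (15/30)×0.9968 = 0.9575 bits

Information Gain = 0.9871 - 0.9575 = 0.0296 bits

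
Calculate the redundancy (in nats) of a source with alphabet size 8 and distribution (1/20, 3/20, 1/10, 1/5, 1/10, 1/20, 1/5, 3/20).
0.1064 nats

Redundancy measures how far a source is from maximum entropy:
R = H_max - H(X)

Maximum entropy for 8 symbols: H_max = log_e(8) = 2.0794 nats
Actual entropy: H(X) = 1.9730 nats
Redundancy: R = 2.0794 - 1.9730 = 0.1064 nats

This redundancy represents potential for compression: the source could be compressed by 0.1064 nats per symbol.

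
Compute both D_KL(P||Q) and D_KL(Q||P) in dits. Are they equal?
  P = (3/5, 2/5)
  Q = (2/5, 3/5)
D_KL(P||Q) = 0.0352, D_KL(Q||P) = 0.0352

KL divergence is not symmetric: D_KL(P||Q) ≠ D_KL(Q||P) in general.

D_KL(P||Q) = 0.0352 dits
D_KL(Q||P) = 0.0352 dits

In this case they happen to be equal (to 4 decimal places).

This asymmetry is why KL divergence is not a true distance metric.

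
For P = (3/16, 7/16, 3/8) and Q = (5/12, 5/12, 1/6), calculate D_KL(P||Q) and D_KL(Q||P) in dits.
D_KL(P||Q) = 0.0763, D_KL(Q||P) = 0.0770

KL divergence is not symmetric: D_KL(P||Q) ≠ D_KL(Q||P) in general.

D_KL(P||Q) = 0.0763 dits
D_KL(Q||P) = 0.0770 dits

No, they are not equal!

This asymmetry is why KL divergence is not a true distance metric.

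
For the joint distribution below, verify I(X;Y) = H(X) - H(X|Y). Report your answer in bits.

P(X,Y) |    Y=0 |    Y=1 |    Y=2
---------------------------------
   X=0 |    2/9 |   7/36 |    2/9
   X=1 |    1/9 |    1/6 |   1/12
I(X;Y) = 0.0196 bits

Mutual information has multiple equivalent forms:
- I(X;Y) = H(X) - H(X|Y)
- I(X;Y) = H(Y) - H(Y|X)
- I(X;Y) = H(X) + H(Y) - H(X,Y)

Computing all quantities:
H(X) = 0.9436, H(Y) = 1.5816, H(X,Y) = 2.5056
H(X|Y) = 0.9240, H(Y|X) = 1.5620

Verification:
H(X) - H(X|Y) = 0.9436 - 0.9240 = 0.0196
H(Y) - H(Y|X) = 1.5816 - 1.5620 = 0.0196
H(X) + H(Y) - H(X,Y) = 0.9436 + 1.5816 - 2.5056 = 0.0196

All forms give I(X;Y) = 0.0196 bits. ✓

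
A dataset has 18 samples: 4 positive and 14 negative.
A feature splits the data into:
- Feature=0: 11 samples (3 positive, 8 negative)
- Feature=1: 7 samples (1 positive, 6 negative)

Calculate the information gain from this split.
0.0175 bits

Information Gain = H(Y) - H(Y|Feature)

Before split:
P(positive) = 4/18 = 0.2222
H(Y) = 0.7642 bits

After split:
Feature=0: H = 0.8454 bits (weight = 11/18)
Feature=1: H = 0.5917 bits (weight = 7/18)
H(Y|Feature) = (11/18)×0.8454 + (7/18)×0.5917 = 0.7467 bits

Information Gain = 0.7642 - 0.7467 = 0.0175 bits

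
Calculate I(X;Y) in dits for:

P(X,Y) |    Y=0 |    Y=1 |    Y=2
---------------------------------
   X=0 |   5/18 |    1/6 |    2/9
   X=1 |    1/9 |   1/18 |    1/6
0.0058 dits

Mutual information: I(X;Y) = H(X) + H(Y) - H(X,Y)

Marginals:
P(X) = (2/3, 1/3), H(X) = 0.2764 dits
P(Y) = (7/18, 2/9, 7/18), H(Y) = 0.4642 dits

Joint entropy: H(X,Y) = 0.7348 dits

I(X;Y) = 0.2764 + 0.4642 - 0.7348 = 0.0058 dits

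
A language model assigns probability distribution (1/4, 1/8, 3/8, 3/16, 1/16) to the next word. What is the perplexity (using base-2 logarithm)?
4.3123

Perplexity is 2^H (or exp(H) for natural log).

First, H = -Σ p log p = 2.1085 bits
Perplexity = 2^2.1085 = 4.3123

Interpretation: The model's uncertainty is equivalent to choosing uniformly among 4.3 options.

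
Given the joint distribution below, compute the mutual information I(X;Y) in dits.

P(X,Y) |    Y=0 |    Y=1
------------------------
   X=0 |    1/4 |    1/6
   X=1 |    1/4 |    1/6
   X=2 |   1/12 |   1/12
0.0012 dits

Mutual information: I(X;Y) = H(X) + H(Y) - H(X,Y)

Marginals:
P(X) = (5/12, 5/12, 1/6), H(X) = 0.4465 dits
P(Y) = (7/12, 5/12), H(Y) = 0.2950 dits

Joint entropy: H(X,Y) = 0.7403 dits

I(X;Y) = 0.4465 + 0.2950 - 0.7403 = 0.0012 dits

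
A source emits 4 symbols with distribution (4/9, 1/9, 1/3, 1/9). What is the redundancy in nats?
0.1714 nats

Redundancy measures how far a source is from maximum entropy:
R = H_max - H(X)

Maximum entropy for 4 symbols: H_max = log_e(4) = 1.3863 nats
Actual entropy: H(X) = 1.2149 nats
Redundancy: R = 1.3863 - 1.2149 = 0.1714 nats

This redundancy represents potential for compression: the source could be compressed by 0.1714 nats per symbol.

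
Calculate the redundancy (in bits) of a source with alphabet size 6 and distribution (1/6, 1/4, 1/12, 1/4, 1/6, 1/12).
0.1258 bits

Redundancy measures how far a source is from maximum entropy:
R = H_max - H(X)

Maximum entropy for 6 symbols: H_max = log_2(6) = 2.5850 bits
Actual entropy: H(X) = 2.4591 bits
Redundancy: R = 2.5850 - 2.4591 = 0.1258 bits

This redundancy represents potential for compression: the source could be compressed by 0.1258 bits per symbol.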